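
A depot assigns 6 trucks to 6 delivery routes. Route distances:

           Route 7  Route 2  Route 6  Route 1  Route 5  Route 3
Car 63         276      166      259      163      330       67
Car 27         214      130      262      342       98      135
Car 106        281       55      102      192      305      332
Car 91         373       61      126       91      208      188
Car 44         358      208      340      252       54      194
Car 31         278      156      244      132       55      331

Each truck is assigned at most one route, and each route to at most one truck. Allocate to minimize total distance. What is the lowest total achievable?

Treat this as an assignment problem: match each truck to one route.
Optimal: Car 63→Route 3 (67 km), Car 27→Route 7 (214 km), Car 106→Route 6 (102 km), Car 91→Route 2 (61 km), Car 44→Route 5 (54 km), Car 31→Route 1 (132 km) — total 67+214+102+61+54+132 = 630 km.
Min-entry greedy (repeatedly take the single cheapest remaining cell) gives 725 km, worse by 95.
Next-best assignment: Car 63→Route 3, Car 27→Route 7, Car 106→Route 2, Car 91→Route 6, Car 44→Route 5, Car 31→Route 1 = 648 km.
Swapping Car 27↔Car 63 (Car 27→Route 3 135 km, Car 63→Route 7 276 km) adds 130.
No other one-to-one assignment undercuts 630 km.

Min total: 630 km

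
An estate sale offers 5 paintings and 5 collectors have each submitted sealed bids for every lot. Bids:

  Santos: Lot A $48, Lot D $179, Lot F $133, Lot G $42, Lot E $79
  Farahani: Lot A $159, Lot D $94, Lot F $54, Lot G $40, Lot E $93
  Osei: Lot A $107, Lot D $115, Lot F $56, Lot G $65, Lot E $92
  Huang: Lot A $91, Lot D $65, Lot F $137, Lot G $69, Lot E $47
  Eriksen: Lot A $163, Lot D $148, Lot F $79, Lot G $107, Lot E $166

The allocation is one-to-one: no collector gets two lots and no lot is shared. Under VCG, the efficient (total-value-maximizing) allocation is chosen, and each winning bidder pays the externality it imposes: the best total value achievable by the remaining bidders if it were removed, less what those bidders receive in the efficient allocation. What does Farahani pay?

Efficient allocation: Santos→Lot D ($179), Farahani→Lot A ($159), Osei→Lot G ($65), Huang→Lot F ($137), Eriksen→Lot E ($166); total welfare W = $706.
Farahani receives Lot A at value $159, so the others get W − 159 = $547.
Without Farahani: best allocation of the remaining 4 bidders over all 5 lots is Santos→Lot D ($179), Osei→Lot A ($107), Huang→Lot F ($137), Eriksen→Lot E ($166), total $589.
VCG payment = (others' best without Farahani) − (others' welfare with Farahani) = 589 − 547 = $42.

Farahani pays $42.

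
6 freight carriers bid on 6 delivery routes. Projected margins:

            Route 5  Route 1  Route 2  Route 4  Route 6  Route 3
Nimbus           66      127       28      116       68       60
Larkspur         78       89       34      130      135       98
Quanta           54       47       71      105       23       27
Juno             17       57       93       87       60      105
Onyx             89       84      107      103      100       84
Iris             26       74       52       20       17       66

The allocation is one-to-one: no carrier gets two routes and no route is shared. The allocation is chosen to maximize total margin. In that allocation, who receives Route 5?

Optimal: Nimbus→Route 1 ($127k), Larkspur→Route 6 ($135k), Quanta→Route 4 ($105k), Juno→Route 2 ($93k), Onyx→Route 5 ($89k), Iris→Route 3 ($66k) — total 127+135+105+93+89+66 = $615k.
Row-greedy (each carrier in turn takes its best remaining route) gives $605k, worse by 10.
Next-best assignment: Nimbus→Route 1, Larkspur→Route 6, Quanta→Route 4, Juno→Route 3, Onyx→Route 5, Iris→Route 2 = $613k.
Checked against all permutations: $615k is optimal.
Onyx's own top route is Route 2 ($107k), but forcing Onyx→Route 2 and reassigning the rest optimally gives only $605k — worse by 10.

Onyx receives Route 5.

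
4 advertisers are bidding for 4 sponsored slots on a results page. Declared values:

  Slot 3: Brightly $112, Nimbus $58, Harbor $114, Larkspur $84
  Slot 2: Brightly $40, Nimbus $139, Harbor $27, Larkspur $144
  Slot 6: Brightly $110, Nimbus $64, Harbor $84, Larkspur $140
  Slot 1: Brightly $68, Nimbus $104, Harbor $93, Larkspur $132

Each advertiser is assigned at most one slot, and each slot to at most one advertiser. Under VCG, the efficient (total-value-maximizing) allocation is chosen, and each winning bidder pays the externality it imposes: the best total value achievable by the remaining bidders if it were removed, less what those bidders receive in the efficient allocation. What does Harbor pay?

Harbor pays $10.

Efficient allocation: Brightly→Slot 6 ($110), Nimbus→Slot 2 ($139), Harbor→Slot 3 ($114), Larkspur→Slot 1 ($132); total welfare W = $495.
Harbor receives Slot 3 at value $114, so the others get W − 114 = $381.
Without Harbor: best allocation of the remaining 3 bidders over all 4 slots is Brightly→Slot 3 ($112), Nimbus→Slot 2 ($139), Larkspur→Slot 6 ($140), total $391.
VCG payment = (others' best without Harbor) − (others' welfare with Harbor) = 391 − 381 = $10.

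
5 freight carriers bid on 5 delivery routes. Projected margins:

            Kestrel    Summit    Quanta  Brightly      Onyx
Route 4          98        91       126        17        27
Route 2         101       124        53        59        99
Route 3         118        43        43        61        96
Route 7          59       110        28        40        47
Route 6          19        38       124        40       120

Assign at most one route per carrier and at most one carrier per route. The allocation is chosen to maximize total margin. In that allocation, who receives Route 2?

Treat this as an assignment problem: match each carrier to one route.
Optimal: Kestrel→Route 3 ($118k), Summit→Route 7 ($110k), Quanta→Route 4 ($126k), Brightly→Route 2 ($59k), Onyx→Route 6 ($120k) — total 118+110+126+59+120 = $533k.
Row-greedy (each carrier in turn takes its best remaining route) gives $528k, worse by 5.
Swapping Kestrel↔Brightly (Kestrel→Route 2 $101k, Brightly→Route 3 $61k) loses 15.
Every other assignment is strictly worse.
Brightly's own top route is Route 3 ($61k), but forcing Brightly→Route 3 and reassigning the rest optimally gives only $518k — worse by 15.

Brightly receives Route 2.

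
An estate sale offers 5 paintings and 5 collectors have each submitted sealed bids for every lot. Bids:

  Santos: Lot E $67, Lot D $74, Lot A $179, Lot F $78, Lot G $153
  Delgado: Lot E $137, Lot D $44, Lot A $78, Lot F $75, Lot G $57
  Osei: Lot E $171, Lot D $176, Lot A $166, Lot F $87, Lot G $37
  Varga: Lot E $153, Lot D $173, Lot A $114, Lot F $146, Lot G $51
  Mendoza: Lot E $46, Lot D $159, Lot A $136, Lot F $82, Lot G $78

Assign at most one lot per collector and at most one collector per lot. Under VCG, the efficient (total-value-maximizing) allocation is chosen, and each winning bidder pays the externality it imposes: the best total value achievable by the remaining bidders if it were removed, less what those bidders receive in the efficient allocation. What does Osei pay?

Efficient allocation: Santos→Lot G ($153), Delgado→Lot E ($137), Osei→Lot A ($166), Varga→Lot F ($146), Mendoza→Lot D ($159); total welfare W = $761.
Osei receives Lot A at value $166, so the others get W − 166 = $595.
Without Osei: best allocation of the remaining 4 bidders over all 5 lots is Santos→Lot A ($179), Delgado→Lot E ($137), Varga→Lot F ($146), Mendoza→Lot D ($159), total $621.
VCG payment = (others' best without Osei) − (others' welfare with Osei) = 621 − 595 = $26.

Osei pays $26.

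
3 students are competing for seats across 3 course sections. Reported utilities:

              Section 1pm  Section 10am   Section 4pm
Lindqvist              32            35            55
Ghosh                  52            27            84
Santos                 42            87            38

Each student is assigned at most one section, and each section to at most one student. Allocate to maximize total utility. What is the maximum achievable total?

This is a one-to-one assignment (maximum-weight bipartite matching).
Optimal: Lindqvist→Section 1pm (32 points), Ghosh→Section 4pm (84 points), Santos→Section 10am (87 points) — total 32+84+87 = 203 points.
Row-greedy (each student in turn takes its best remaining section) gives 194 points, worse by 9.
Next-best assignment: Lindqvist→Section 4pm, Ghosh→Section 1pm, Santos→Section 10am = 194 points.
Swapping Lindqvist↔Santos (Lindqvist→Section 10am 35 points, Santos→Section 1pm 42 points) loses 42.

Max total: 203 points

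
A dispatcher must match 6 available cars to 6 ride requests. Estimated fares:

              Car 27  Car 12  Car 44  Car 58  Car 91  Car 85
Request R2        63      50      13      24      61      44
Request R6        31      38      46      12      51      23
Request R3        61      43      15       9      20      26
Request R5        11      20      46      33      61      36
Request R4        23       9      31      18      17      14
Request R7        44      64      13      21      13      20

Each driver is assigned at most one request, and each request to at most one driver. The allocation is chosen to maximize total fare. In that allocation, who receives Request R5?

Car 91 receives Request R5.

Optimal: Car 27→Request R3 ($61), Car 12→Request R7 ($64), Car 44→Request R6 ($46), Car 58→Request R4 ($18), Car 91→Request R5 ($61), Car 85→Request R2 ($44) — total 61+64+46+18+61+44 = $294.
Swapping Car 85↔Car 12 (Car 85→Request R7 $20, Car 12→Request R2 $50) loses 38.
Car 91's own top request is Request R2 ($61), but forcing Car 91→Request R2 and reassigning the rest optimally gives only $286 — worse by 8.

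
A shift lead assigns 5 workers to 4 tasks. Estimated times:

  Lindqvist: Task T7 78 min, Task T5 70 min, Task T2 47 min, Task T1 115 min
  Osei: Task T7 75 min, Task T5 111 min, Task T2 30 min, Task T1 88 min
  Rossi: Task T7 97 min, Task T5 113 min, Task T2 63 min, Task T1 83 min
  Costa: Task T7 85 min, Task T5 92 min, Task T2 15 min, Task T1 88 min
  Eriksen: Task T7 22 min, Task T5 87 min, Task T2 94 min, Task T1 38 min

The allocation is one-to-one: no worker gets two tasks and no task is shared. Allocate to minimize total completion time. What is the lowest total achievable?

Min total: 190 min

Optimal: Eriksen→Task T7 (22 min), Lindqvist→Task T5 (70 min), Costa→Task T2 (15 min), Rossi→Task T1 (83 min) — total 22+70+15+83 = 190 min.
Row-greedy (each worker in turn takes its cheapest remaining task) gives 297 min, worse by 107.
Swapping Eriksen↔Lindqvist (Eriksen→Task T5 87 min, Lindqvist→Task T7 78 min) adds 73.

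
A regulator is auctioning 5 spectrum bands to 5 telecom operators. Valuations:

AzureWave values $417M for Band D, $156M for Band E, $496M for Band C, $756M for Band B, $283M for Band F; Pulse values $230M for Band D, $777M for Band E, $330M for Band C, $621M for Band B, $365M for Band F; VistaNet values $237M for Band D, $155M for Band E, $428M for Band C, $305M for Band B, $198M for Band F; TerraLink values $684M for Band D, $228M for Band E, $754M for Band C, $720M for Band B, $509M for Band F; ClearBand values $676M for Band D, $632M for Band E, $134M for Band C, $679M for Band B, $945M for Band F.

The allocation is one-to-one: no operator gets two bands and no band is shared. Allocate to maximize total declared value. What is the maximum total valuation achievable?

Maximum total: $3590M

Optimal: AzureWave→Band B ($756M), Pulse→Band E ($777M), VistaNet→Band C ($428M), TerraLink→Band D ($684M), ClearBand→Band F ($945M) — total 756+777+428+684+945 = $3590M.
Max-entry greedy (repeatedly take the single best remaining cell) gives $3469M, worse by 121.
Swapping Pulse↔AzureWave (Pulse→Band B $621M, AzureWave→Band E $156M) loses 756.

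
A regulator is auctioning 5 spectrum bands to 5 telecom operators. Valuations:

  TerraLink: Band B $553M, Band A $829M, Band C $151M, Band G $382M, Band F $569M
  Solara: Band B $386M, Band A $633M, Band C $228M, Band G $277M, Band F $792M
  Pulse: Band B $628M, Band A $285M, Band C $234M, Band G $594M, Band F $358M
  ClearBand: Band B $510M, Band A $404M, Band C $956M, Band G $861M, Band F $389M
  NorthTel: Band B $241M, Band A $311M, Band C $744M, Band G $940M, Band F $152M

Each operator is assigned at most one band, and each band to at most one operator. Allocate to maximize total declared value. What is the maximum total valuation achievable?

Optimal: TerraLink→Band A ($829M), Solara→Band F ($792M), Pulse→Band B ($628M), ClearBand→Band C ($956M), NorthTel→Band G ($940M) — total 829+792+628+956+940 = $4145M.
Checked against all permutations: $4145M is optimal.

Maximum total: $4145M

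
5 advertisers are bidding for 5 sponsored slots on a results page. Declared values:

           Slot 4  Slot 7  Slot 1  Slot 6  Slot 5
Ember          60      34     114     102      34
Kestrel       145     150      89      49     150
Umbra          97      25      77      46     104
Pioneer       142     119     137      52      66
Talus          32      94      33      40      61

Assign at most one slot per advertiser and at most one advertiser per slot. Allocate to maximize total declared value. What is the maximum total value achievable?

Optimal: Ember→Slot 6 ($102), Kestrel→Slot 4 ($145), Umbra→Slot 5 ($104), Pioneer→Slot 1 ($137), Talus→Slot 7 ($94) — total 102+145+104+137+94 = $582.
Next-best assignment: Ember→Slot 6, Kestrel→Slot 5, Umbra→Slot 4, Pioneer→Slot 1, Talus→Slot 7 = $580.
No other one-to-one assignment exceeds $582.

Maximum total: $582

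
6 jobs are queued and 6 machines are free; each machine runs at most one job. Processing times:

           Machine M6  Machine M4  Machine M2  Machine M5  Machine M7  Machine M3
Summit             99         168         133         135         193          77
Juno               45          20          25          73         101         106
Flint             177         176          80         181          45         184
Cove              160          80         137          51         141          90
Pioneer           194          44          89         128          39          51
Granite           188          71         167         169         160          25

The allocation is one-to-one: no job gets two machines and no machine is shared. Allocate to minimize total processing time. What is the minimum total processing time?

This is the linear assignment problem.
Optimal: Summit→Machine M6 (99 min), Juno→Machine M2 (25 min), Flint→Machine M7 (45 min), Cove→Machine M5 (51 min), Pioneer→Machine M4 (44 min), Granite→Machine M3 (25 min) — total 99+25+45+51+44+25 = 289 min.
Column-greedy (each machine in turn goes to its cheapest remaining job) gives 457 min, worse by 168.
Checked against all permutations: 289 min is optimal.

Minimum total: 289 min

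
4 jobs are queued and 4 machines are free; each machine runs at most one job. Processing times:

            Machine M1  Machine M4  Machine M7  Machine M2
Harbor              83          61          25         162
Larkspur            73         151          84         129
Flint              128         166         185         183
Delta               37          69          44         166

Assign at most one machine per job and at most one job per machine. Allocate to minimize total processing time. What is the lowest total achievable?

Optimal: Harbor→Machine M7 (25 min), Larkspur→Machine M1 (73 min), Flint→Machine M2 (183 min), Delta→Machine M4 (69 min) — total 25+73+183+69 = 350 min.
Next-best assignment: Harbor→Machine M7, Larkspur→Machine M2, Flint→Machine M1, Delta→Machine M4 = 351 min.
Swapping Larkspur↔Harbor (Larkspur→Machine M7 84 min, Harbor→Machine M1 83 min) adds 69.
Checked against all permutations: 350 min is optimal.

Minimum total: 350 min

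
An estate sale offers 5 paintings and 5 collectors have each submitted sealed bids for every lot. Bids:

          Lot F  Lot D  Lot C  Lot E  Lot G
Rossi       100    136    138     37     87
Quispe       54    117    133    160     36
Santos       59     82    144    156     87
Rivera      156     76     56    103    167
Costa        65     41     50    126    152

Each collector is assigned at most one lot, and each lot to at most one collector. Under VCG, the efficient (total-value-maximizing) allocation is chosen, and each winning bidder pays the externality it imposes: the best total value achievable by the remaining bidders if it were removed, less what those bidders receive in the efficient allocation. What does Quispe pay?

Efficient allocation: Rossi→Lot D ($136), Quispe→Lot E ($160), Santos→Lot C ($144), Rivera→Lot F ($156), Costa→Lot G ($152); total welfare W = $748.
Quispe receives Lot E at value $160, so the others get W − 160 = $588.
Without Quispe: best allocation of the remaining 4 bidders over all 5 lots is Rossi→Lot C ($138), Santos→Lot E ($156), Rivera→Lot F ($156), Costa→Lot G ($152), total $602.
VCG payment = (others' best without Quispe) − (others' welfare with Quispe) = 602 − 588 = $14.

Quispe pays $14.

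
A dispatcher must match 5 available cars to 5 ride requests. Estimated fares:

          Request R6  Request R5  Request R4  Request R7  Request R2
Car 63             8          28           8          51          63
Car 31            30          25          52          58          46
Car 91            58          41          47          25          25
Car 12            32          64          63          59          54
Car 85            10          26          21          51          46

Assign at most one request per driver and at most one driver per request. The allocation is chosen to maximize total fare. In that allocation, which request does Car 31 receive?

Optimal: Car 63→Request R2 ($63), Car 31→Request R4 ($52), Car 91→Request R6 ($58), Car 12→Request R5 ($64), Car 85→Request R7 ($51) — total 63+52+58+64+51 = $288.
Max-entry greedy (repeatedly take the single best remaining cell) gives $264, worse by 24.
Car 31's own top request is Request R7 ($58), but forcing Car 31→Request R7 and reassigning the rest optimally gives only $268 — worse by 20.

Car 31 receives Request R4.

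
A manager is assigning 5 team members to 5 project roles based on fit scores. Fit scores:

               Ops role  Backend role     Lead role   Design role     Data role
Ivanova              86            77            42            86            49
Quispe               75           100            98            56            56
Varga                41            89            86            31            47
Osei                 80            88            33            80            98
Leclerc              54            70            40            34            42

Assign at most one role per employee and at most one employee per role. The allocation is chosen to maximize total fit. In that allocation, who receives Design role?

Ivanova receives Design role.

Optimal: Ivanova→Design role (86 pts), Quispe→Lead role (98 pts), Varga→Backend role (89 pts), Osei→Data role (98 pts), Leclerc→Ops role (54 pts) — total 86+98+89+98+54 = 425 pts.
Max-entry greedy (repeatedly take the single best remaining cell) gives 404 pts, worse by 21.
Checked against all permutations: 425 pts is optimal.
Ivanova's own top role is Ops role (86 pts), but forcing Ivanova→Ops role and reassigning the rest optimally gives only 405 pts — worse by 20.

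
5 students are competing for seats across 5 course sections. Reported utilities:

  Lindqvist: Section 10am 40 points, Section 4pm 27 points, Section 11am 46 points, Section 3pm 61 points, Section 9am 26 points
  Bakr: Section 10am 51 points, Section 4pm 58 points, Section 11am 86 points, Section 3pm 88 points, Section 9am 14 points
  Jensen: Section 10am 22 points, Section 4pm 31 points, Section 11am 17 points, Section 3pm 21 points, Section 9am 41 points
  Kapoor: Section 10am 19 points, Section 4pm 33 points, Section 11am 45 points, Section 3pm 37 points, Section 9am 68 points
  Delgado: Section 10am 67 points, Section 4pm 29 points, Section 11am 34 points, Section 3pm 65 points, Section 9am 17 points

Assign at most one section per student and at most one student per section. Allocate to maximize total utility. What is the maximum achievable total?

Optimal: Lindqvist→Section 3pm (61 points), Bakr→Section 11am (86 points), Jensen→Section 4pm (31 points), Kapoor→Section 9am (68 points), Delgado→Section 10am (67 points) — total 61+86+31+68+67 = 313 points.
Row-greedy (each student in turn takes its best remaining section) gives 288 points, worse by 25.
Swapping Kapoor↔Lindqvist (Kapoor→Section 3pm 37 points, Lindqvist→Section 9am 26 points) loses 66.

Maximum total: 313 points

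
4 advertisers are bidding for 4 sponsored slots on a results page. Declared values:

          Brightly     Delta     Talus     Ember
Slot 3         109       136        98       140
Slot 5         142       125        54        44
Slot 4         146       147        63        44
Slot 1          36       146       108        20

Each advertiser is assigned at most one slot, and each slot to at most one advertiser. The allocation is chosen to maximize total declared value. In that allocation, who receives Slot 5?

Brightly receives Slot 5.

This is a one-to-one assignment (maximum-weight bipartite matching).
Optimal: Brightly→Slot 5 ($142), Delta→Slot 4 ($147), Talus→Slot 1 ($108), Ember→Slot 3 ($140) — total 142+147+108+140 = $537.
Row-greedy (each advertiser in turn takes its best remaining slot) gives $434, worse by 103.
Brightly's own top slot is Slot 4 ($146), but forcing Brightly→Slot 4 and reassigning the rest optimally gives only $519 — worse by 18.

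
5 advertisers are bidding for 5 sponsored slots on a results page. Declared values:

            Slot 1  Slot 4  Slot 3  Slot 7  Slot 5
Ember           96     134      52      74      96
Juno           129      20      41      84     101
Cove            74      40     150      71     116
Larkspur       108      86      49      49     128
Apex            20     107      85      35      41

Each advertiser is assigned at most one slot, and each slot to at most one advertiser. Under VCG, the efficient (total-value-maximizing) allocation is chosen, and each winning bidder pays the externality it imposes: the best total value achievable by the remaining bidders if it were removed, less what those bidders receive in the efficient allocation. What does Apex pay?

Apex pays $60.

Efficient allocation: Ember→Slot 7 ($74), Juno→Slot 1 ($129), Cove→Slot 3 ($150), Larkspur→Slot 5 ($128), Apex→Slot 4 ($107); total welfare W = $588.
Apex receives Slot 4 at value $107, so the others get W − 107 = $481.
Without Apex: best allocation of the remaining 4 bidders over all 5 slots is Ember→Slot 4 ($134), Juno→Slot 1 ($129), Cove→Slot 3 ($150), Larkspur→Slot 5 ($128), total $541.
VCG payment = (others' best without Apex) − (others' welfare with Apex) = 541 − 481 = $60.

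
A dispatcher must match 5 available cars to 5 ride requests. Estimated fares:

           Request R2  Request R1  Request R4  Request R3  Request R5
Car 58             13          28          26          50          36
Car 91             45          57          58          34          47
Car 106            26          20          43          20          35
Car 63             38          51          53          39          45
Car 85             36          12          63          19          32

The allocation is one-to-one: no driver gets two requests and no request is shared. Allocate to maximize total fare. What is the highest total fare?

This is a one-to-one assignment (maximum-weight bipartite matching).
Optimal: Car 58→Request R3 ($50), Car 91→Request R2 ($45), Car 106→Request R5 ($35), Car 63→Request R1 ($51), Car 85→Request R4 ($63) — total 50+45+35+51+63 = $244.
Max-entry greedy (repeatedly take the single best remaining cell) gives $241, worse by 3.
Next-best assignment: Car 58→Request R3, Car 91→Request R1, Car 106→Request R5, Car 63→Request R2, Car 85→Request R4 = $243.

Maximum total: $244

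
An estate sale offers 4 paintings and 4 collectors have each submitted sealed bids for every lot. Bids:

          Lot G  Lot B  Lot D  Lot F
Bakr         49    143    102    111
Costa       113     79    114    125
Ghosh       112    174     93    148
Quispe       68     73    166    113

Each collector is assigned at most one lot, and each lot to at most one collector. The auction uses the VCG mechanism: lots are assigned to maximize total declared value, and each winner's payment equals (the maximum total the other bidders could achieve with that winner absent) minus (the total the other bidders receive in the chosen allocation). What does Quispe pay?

Efficient allocation: Bakr→Lot B ($143), Costa→Lot G ($113), Ghosh→Lot F ($148), Quispe→Lot D ($166); total welfare W = $570.
Quispe receives Lot D at value $166, so the others get W − 166 = $404.
Without Quispe: best allocation of the remaining 3 bidders over all 4 lots is Bakr→Lot B ($143), Costa→Lot D ($114), Ghosh→Lot F ($148), total $405.
VCG payment = (others' best without Quispe) − (others' welfare with Quispe) = 405 − 404 = $1.

Quispe pays $1.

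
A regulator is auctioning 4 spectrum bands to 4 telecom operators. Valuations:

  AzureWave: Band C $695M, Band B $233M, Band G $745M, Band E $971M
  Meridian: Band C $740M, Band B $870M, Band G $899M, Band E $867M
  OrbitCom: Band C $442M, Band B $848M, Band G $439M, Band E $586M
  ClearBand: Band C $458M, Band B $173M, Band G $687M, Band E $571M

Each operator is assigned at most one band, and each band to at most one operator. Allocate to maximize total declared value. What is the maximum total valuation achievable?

Maximum total: $3246M

Optimal: AzureWave→Band E ($971M), Meridian→Band C ($740M), OrbitCom→Band B ($848M), ClearBand→Band G ($687M) — total 971+740+848+687 = $3246M.
Row-greedy (each operator in turn takes its best remaining band) gives $3176M, worse by 70.
Next-best assignment: AzureWave→Band E, Meridian→Band G, OrbitCom→Band B, ClearBand→Band C = $3176M.
No other one-to-one assignment exceeds $3246M.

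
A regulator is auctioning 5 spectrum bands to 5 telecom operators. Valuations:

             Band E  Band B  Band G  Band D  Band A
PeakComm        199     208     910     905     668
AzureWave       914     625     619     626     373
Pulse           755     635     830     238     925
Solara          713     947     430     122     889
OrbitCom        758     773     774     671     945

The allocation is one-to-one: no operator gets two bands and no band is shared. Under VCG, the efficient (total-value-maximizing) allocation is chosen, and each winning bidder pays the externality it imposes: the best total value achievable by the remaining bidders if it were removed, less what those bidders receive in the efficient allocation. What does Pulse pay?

Efficient allocation: PeakComm→Band D ($905M), AzureWave→Band E ($914M), Pulse→Band G ($830M), Solara→Band B ($947M), OrbitCom→Band A ($945M); total welfare W = $4541M.
Pulse receives Band G at value $830M, so the others get W − 830 = $3711M.
Without Pulse: best allocation of the remaining 4 bidders over all 5 bands is PeakComm→Band G ($910M), AzureWave→Band E ($914M), Solara→Band B ($947M), OrbitCom→Band A ($945M), total $3716M.
VCG payment = (others' best without Pulse) − (others' welfare with Pulse) = 3716 − 3711 = $5M.

Pulse pays $5M.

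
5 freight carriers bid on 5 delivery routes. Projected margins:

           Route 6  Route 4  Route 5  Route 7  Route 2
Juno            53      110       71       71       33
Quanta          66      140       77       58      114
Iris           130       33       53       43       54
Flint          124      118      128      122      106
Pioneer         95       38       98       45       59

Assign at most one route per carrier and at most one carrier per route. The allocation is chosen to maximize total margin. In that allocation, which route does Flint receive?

Flint receives Route 7.

Optimal: Juno→Route 4 ($110k), Quanta→Route 2 ($114k), Iris→Route 6 ($130k), Flint→Route 7 ($122k), Pioneer→Route 5 ($98k) — total 110+114+130+122+98 = $574k.
Column-greedy (each route in turn goes to its best remaining carrier) gives $528k, worse by 46.
Swapping Pioneer↔Iris (Pioneer→Route 6 $95k, Iris→Route 5 $53k) loses 80.
No other one-to-one assignment exceeds $574k.
Flint's own top route is Route 5 ($128k), but forcing Flint→Route 5 and reassigning the rest optimally gives only $528k — worse by 46.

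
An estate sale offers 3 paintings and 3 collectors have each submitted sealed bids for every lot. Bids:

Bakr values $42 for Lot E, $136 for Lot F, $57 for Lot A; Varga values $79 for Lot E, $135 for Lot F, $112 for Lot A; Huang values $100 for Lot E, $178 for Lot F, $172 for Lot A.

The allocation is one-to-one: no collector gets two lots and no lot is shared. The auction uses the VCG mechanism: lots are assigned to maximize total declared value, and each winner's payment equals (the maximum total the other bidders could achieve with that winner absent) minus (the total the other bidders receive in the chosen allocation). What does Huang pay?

Huang pays $33.

Efficient allocation: Bakr→Lot F ($136), Varga→Lot E ($79), Huang→Lot A ($172); total welfare W = $387.
Huang receives Lot A at value $172, so the others get W − 172 = $215.
Without Huang: best allocation of the remaining 2 bidders over all 3 lots is Bakr→Lot F ($136), Varga→Lot A ($112), total $248.
VCG payment = (others' best without Huang) − (others' welfare with Huang) = 248 − 215 = $33.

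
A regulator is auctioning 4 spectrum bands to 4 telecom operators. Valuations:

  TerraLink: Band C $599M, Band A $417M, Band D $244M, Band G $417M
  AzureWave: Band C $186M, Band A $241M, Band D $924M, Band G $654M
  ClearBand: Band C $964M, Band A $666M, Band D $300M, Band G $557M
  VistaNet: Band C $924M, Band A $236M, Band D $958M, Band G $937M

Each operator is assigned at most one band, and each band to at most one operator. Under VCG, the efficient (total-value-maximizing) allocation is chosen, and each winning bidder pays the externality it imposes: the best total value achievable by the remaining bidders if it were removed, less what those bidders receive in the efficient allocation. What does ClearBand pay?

Efficient allocation: TerraLink→Band A ($417M), AzureWave→Band D ($924M), ClearBand→Band C ($964M), VistaNet→Band G ($937M); total welfare W = $3242M.
ClearBand receives Band C at value $964M, so the others get W − 964 = $2278M.
Without ClearBand: best allocation of the remaining 3 bidders over all 4 bands is TerraLink→Band C ($599M), AzureWave→Band D ($924M), VistaNet→Band G ($937M), total $2460M.
VCG payment = (others' best without ClearBand) − (others' welfare with ClearBand) = 2460 − 2278 = $182M.

ClearBand pays $182M.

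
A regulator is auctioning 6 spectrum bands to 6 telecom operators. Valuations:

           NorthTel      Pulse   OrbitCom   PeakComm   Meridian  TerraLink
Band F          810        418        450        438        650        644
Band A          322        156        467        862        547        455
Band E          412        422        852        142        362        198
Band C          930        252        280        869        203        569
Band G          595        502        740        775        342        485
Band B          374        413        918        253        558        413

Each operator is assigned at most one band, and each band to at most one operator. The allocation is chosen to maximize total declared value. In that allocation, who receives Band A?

This is the linear assignment problem.
Optimal: NorthTel→Band C ($930M), Pulse→Band G ($502M), OrbitCom→Band E ($852M), PeakComm→Band A ($862M), Meridian→Band B ($558M), TerraLink→Band F ($644M) — total 930+502+852+862+558+644 = $4348M.
Column-greedy (each band in turn goes to its best remaining operator) gives $4153M, worse by 195.
Swapping OrbitCom↔PeakComm (OrbitCom→Band A $467M, PeakComm→Band E $142M) loses 1105.
PeakComm's own top band is Band C ($869M), but forcing PeakComm→Band C and reassigning the rest optimally gives only $4051M — worse by 297.

PeakComm receives Band A.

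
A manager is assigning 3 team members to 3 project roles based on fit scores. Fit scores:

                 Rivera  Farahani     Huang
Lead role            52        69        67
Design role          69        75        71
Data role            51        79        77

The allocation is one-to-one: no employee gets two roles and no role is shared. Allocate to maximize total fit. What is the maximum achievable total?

Optimal: Rivera→Design role (69 pts), Farahani→Lead role (69 pts), Huang→Data role (77 pts) — total 69+69+77 = 215 pts.
Checked against all permutations: 215 pts is optimal.

Maximum total: 215 pts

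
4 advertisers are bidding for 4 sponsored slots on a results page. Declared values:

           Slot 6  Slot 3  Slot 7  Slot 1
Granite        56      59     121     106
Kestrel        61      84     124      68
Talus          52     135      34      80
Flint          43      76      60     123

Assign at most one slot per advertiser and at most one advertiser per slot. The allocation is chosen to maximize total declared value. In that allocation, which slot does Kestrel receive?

This is the linear assignment problem.
Optimal: Granite→Slot 7 ($121), Kestrel→Slot 6 ($61), Talus→Slot 3 ($135), Flint→Slot 1 ($123) — total 121+61+135+123 = $440.
Max-entry greedy (repeatedly take the single best remaining cell) gives $438, worse by 2.
Next-best assignment: Granite→Slot 6, Kestrel→Slot 7, Talus→Slot 3, Flint→Slot 1 = $438.
Checked against all permutations: $440 is optimal.
Kestrel's own top slot is Slot 7 ($124), but forcing Kestrel→Slot 7 and reassigning the rest optimally gives only $438 — worse by 2.

Kestrel receives Slot 6.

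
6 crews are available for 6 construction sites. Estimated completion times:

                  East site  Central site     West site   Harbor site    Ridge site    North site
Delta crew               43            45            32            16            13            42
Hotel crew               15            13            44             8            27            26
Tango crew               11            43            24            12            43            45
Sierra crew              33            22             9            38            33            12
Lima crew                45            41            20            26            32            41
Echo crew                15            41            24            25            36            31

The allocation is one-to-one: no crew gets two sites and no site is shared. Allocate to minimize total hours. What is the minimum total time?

Minimum total: 85 hours

Optimal: Delta crew→Ridge site (13 hours), Hotel crew→Central site (13 hours), Tango crew→Harbor site (12 hours), Sierra crew→North site (12 hours), Lima crew→West site (20 hours), Echo crew→East site (15 hours) — total 13+13+12+12+20+15 = 85 hours.
Row-greedy (each crew in turn takes its cheapest remaining site) gives 113 hours, worse by 28.
Every other assignment is strictly worse.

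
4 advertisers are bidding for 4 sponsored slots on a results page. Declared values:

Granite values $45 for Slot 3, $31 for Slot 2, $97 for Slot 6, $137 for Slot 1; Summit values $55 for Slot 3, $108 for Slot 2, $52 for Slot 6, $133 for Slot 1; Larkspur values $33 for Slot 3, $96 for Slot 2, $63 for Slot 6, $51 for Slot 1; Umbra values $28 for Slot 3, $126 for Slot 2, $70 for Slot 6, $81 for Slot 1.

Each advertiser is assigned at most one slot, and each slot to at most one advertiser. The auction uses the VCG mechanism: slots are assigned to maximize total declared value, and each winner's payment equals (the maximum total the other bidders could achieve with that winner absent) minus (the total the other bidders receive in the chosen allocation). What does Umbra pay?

Efficient allocation: Granite→Slot 6 ($97), Summit→Slot 1 ($133), Larkspur→Slot 3 ($33), Umbra→Slot 2 ($126); total welfare W = $389.
Umbra receives Slot 2 at value $126, so the others get W − 126 = $263.
Without Umbra: best allocation of the remaining 3 bidders over all 4 slots is Granite→Slot 6 ($97), Summit→Slot 1 ($133), Larkspur→Slot 2 ($96), total $326.
VCG payment = (others' best without Umbra) − (others' welfare with Umbra) = 326 − 263 = $63.

Umbra pays $63.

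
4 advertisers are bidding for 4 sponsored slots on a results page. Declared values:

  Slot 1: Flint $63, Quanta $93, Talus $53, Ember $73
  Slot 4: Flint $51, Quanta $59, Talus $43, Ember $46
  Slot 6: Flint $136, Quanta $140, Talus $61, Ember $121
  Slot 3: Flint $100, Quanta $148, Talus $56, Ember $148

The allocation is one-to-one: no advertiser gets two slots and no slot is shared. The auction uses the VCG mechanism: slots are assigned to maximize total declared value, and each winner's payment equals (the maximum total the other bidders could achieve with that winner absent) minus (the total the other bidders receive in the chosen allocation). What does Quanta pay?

Efficient allocation: Flint→Slot 6 ($136), Quanta→Slot 1 ($93), Talus→Slot 4 ($43), Ember→Slot 3 ($148); total welfare W = $420.
Quanta receives Slot 1 at value $93, so the others get W − 93 = $327.
Without Quanta: best allocation of the remaining 3 bidders over all 4 slots is Flint→Slot 6 ($136), Talus→Slot 1 ($53), Ember→Slot 3 ($148), total $337.
VCG payment = (others' best without Quanta) − (others' welfare with Quanta) = 337 − 327 = $10.

Quanta pays $10.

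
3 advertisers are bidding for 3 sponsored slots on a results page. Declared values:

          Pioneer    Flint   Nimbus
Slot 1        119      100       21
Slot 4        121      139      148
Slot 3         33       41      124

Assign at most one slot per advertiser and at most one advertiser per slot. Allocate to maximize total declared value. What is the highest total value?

Max total: $382

Optimal: Pioneer→Slot 1 ($119), Flint→Slot 4 ($139), Nimbus→Slot 3 ($124) — total 119+139+124 = $382.
Row-greedy (each advertiser in turn takes its best remaining slot) gives $345, worse by 37.
Next-best assignment: Pioneer→Slot 4, Flint→Slot 1, Nimbus→Slot 3 = $345.
Every other assignment is strictly worse.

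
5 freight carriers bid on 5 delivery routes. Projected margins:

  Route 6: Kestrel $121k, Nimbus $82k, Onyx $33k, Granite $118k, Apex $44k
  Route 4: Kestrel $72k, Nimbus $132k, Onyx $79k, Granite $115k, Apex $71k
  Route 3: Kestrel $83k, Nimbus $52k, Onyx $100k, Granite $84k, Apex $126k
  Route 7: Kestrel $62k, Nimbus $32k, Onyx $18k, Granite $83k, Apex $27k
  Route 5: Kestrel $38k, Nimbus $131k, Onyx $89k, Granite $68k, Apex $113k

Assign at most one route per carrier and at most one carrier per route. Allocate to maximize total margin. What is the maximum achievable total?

Maximum total: $551k

Optimal: Kestrel→Route 6 ($121k), Nimbus→Route 4 ($132k), Onyx→Route 5 ($89k), Granite→Route 7 ($83k), Apex→Route 3 ($126k) — total 121+132+89+83+126 = $551k.
Row-greedy (each carrier in turn takes its best remaining route) gives $549k, worse by 2.
Next-best assignment: Kestrel→Route 6, Nimbus→Route 4, Onyx→Route 3, Granite→Route 7, Apex→Route 5 = $549k.
Swapping Kestrel↔Granite (Kestrel→Route 7 $62k, Granite→Route 6 $118k) loses 24.
Every other assignment is strictly worse.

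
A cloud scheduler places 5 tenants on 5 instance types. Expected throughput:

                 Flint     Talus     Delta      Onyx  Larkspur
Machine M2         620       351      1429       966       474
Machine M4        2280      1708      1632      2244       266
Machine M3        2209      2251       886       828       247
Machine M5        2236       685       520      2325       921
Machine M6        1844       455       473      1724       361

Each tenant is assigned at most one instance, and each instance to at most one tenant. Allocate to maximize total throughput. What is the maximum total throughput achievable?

Max total: 8689 ops/s

Optimal: Flint→Machine M6 (1844 ops/s), Talus→Machine M3 (2251 ops/s), Delta→Machine M2 (1429 ops/s), Onyx→Machine M4 (2244 ops/s), Larkspur→Machine M5 (921 ops/s) — total 1844+2251+1429+2244+921 = 8689 ops/s.
Row-greedy (each tenant in turn takes its best remaining instance) gives 8646 ops/s, worse by 43.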